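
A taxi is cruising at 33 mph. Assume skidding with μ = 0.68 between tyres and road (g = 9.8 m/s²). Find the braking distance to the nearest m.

33 mph × 0.44704 = 14.7523 m/s.
a = μg = 0.68 × 9.8 = 6.664 m/s².
Braking distance = v²/(2a) = 14.7523² / (2 × 6.664) = 217.630 / 13.328 = 16.329 m.

Braking distance ≈ 16 m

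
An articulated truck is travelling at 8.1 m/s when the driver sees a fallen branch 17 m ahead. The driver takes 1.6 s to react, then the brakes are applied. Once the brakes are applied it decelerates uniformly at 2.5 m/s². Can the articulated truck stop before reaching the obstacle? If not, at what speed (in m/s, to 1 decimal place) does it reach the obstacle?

Reaction distance = 8.1000 × 1.6 = 12.960 m.
Braking distance needed to stop: v²/(2a) = 65.610 / 5.000 = 13.122 m, so total needed = 12.960 + 13.122 = 26.082 m > 17 m — it cannot stop.
Distance remaining when braking begins: 17 − 12.960 = 4.040 m.
v² = v₀² − 2a·d = 65.610 − 2 × 2.500 × 4.040 = 45.410 m²/s².
v = √45.410 = 6.739 m/s.

No — it strikes the obstacle at 6.7 m/s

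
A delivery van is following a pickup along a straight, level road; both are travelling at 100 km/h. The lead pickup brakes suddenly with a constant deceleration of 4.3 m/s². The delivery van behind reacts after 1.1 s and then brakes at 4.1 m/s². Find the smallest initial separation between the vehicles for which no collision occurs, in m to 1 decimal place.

Minimum gap ≈ 34.9 m

100 km/h ÷ 3.6 = 27.7778 m/s.
Leader travels v²/(2a_L) = 771.606 / 8.600 = 89.722 m before stopping.
Follower covers v·t_r = 27.7778 × 1.1 = 30.556 m while reacting, then v²/(2a_F) = 771.606 / 8.200 = 94.098 m while braking, for a total of 30.556 + 94.098 = 124.654 m.
Since a_F ≤ a_L and the follower starts braking later, the follower is never slower than the leader, so the closest approach is when both have stopped.
Minimum gap = 124.654 − 89.722 = 34.932 m.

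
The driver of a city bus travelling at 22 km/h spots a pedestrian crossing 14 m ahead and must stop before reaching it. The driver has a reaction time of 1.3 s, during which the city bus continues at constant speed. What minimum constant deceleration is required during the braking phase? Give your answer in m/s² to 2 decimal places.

22 km/h ÷ 3.6 = 6.1111 m/s.
Distance covered during reaction = 6.1111 × 1.3 = 7.944 m.
Distance available for braking: 14 − 7.944 = 6.056 m.
v² = 2a·d ⇒ a = v²/(2d) = 6.1111² / (2 × 6.056) = 37.346 / 12.112 = 3.0834 m/s².

Required deceleration ≈ 3.08 m/s²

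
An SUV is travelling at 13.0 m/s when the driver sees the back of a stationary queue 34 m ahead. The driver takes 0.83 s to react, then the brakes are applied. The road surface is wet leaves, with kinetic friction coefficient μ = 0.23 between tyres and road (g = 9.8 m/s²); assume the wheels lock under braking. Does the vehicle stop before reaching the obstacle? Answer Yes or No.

a = μg = 0.23 × 9.8 = 2.254 m/s².
Reaction distance = 13.0000 × 0.83 = 10.790 m.
Braking distance = v²/(2a) = 169.000 / 4.508 = 37.489 m.
Total stopping distance = 10.790 + 37.489 = 48.279 m, vs 34 m available — it cannot stop in time and overshoots by 48.279 − 34 = 14.279 m.

No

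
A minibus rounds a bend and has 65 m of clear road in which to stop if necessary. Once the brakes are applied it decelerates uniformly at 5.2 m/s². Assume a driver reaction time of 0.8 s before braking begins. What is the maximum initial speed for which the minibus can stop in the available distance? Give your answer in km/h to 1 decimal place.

Stopping distance: v·t_r + v²/(2a) = 65 with t_r = 0.8 s and a = 5.200 m/s².
So v² + 8.320 v − 676.00 = 0.
Positive root: v = −a·t_r + √((a·t_r)² + 2a·d) = −4.160 + √(17.306 + 676.00) = 22.1707 m/s.
22.1707 m/s × 3.6 = 79.815 km/h.

Maximum speed ≈ 79.8 km/h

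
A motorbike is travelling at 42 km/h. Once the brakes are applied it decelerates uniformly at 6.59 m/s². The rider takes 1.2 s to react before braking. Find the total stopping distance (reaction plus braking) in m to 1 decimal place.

Total stopping distance ≈ 24.3 m

42 km/h ÷ 3.6 = 11.6667 m/s.
Reaction distance = v·t_r = 11.6667 × 1.2 = 14.000 m.
Braking distance = v²/(2a) = 11.6667² / (2 × 6.590) = 136.112 / 13.180 = 10.327 m.
Total = 14.000 + 10.327 = 24.327 m.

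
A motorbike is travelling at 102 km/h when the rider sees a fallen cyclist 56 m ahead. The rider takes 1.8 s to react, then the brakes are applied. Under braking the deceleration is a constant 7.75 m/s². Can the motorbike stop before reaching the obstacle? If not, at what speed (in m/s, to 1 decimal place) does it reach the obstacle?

102 km/h ÷ 3.6 = 28.3333 m/s.
Reaction distance = 28.3333 × 1.8 = 51.000 m.
Braking distance needed to stop: v²/(2a) = 802.776 / 15.500 = 51.792 m, so total needed = 51.000 + 51.792 = 102.792 m > 56 m — it cannot stop.
Distance remaining when braking begins: 56 − 51.000 = 5.000 m.
v² = v₀² − 2a·d = 802.776 − 2 × 7.750 × 5.000 = 725.276 m²/s².
v = √725.276 = 26.931 m/s.

No — it strikes the obstacle at 26.9 m/s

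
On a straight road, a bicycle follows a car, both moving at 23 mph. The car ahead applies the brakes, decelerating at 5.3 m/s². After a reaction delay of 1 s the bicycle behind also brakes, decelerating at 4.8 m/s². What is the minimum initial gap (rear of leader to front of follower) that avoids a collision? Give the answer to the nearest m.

23 mph × 0.44704 = 10.2819 m/s.
Leader travels v²/(2a_L) = 105.717 / 10.600 = 9.973 m before stopping.
Follower covers v·t_r = 10.2819 × 1 = 10.282 m while reacting, then v²/(2a_F) = 105.717 / 9.600 = 11.012 m while braking, for a total of 10.282 + 11.012 = 21.294 m.
Since a_F ≤ a_L and the follower starts braking later, the follower is never slower than the leader, so the closest approach is when both have stopped.
Minimum gap = 21.294 − 9.973 = 11.321 m.

Minimum gap ≈ 11 m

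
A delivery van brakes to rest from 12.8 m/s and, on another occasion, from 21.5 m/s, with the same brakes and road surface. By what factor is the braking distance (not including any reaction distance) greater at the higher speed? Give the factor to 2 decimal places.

Factor ≈ 2.82

Braking distance d = v²/(2a), so with a fixed, d ∝ v².
Factor = (21.5/12.8)² = 1.6797² = 2.8214.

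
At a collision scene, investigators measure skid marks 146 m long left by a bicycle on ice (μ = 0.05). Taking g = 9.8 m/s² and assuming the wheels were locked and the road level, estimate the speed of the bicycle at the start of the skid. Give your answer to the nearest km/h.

Initial speed ≈ 43 km/h

Deceleration a = μg = 0.05 × 9.8 = 0.490 m/s².
v = √(2a·d) = √(2 × 0.490 × 146) = √143.080 = 11.9616 m/s.
= 11.9616 × 3.6 = 43.062 km/h.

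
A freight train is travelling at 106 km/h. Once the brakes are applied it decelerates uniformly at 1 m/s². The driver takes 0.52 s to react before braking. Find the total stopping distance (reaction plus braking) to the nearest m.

Total stopping distance ≈ 449 m

106 km/h ÷ 3.6 = 29.4444 m/s.
Reaction distance = v·t_r = 29.4444 × 0.52 = 15.311 m.
Braking distance = v²/(2a) = 29.4444² / (2 × 1.000) = 866.973 / 2.000 = 433.486 m.
Total = 15.311 + 433.486 = 448.797 m.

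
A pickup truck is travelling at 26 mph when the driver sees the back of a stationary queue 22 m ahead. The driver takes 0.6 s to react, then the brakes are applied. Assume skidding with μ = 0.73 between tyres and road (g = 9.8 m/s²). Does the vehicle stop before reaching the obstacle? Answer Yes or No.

Yes

26 mph × 0.44704 = 11.6230 m/s.
a = μg = 0.73 × 9.8 = 7.154 m/s².
Reaction distance = 11.6230 × 0.6 = 6.974 m.
Braking distance = v²/(2a) = 135.094 / 14.308 = 9.442 m.
Total stopping distance = 6.974 + 9.442 = 16.416 m, vs 22 m available — it stops with 22 − 16.416 = 5.584 m to spare.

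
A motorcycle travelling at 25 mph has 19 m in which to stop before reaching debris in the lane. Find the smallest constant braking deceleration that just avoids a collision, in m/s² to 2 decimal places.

Required deceleration ≈ 3.29 m/s²

25 mph × 0.44704 = 11.1760 m/s.
v² = 2a·d ⇒ a = v²/(2d) = 11.1760² / (2 × 19.000) = 124.903 / 38.000 = 3.2869 m/s².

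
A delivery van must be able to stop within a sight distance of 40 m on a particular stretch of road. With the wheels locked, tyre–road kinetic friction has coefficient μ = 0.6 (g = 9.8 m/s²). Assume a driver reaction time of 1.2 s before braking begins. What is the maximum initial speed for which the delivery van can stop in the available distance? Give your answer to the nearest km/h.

a = μg = 0.6 × 9.8 = 5.880 m/s².
Stopping distance: v·t_r + v²/(2a) = 40 with t_r = 1.2 s and a = 5.880 m/s².
So v² + 14.112 v − 470.40 = 0.
Positive root: v = −a·t_r + √((a·t_r)² + 2a·d) = −7.056 + √(49.787 + 470.40) = 15.7516 m/s.
15.7516 m/s × 3.6 = 56.706 km/h.

Maximum speed ≈ 57 km/h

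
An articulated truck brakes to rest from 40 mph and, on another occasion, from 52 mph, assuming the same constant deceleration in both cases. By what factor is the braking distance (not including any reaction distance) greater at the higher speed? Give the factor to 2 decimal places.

Braking distance d = v²/(2a), so with a fixed, d ∝ v².
Factor = (52/40)² = 1.3000² = 1.6900.

Factor ≈ 1.69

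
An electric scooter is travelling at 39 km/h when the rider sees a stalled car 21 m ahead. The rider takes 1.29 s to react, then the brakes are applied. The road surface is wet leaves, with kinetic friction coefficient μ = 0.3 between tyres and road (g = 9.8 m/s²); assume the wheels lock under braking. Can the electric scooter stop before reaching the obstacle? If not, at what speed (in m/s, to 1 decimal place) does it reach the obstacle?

39 km/h ÷ 3.6 = 10.8333 m/s.
a = μg = 0.3 × 9.8 = 2.940 m/s².
Reaction distance = 10.8333 × 1.29 = 13.975 m.
Braking distance needed to stop: v²/(2a) = 117.360 / 5.880 = 19.959 m, so total needed = 13.975 + 19.959 = 33.934 m > 21 m — it cannot stop.
Distance remaining when braking begins: 21 − 13.975 = 7.025 m.
v² = v₀² − 2a·d = 117.360 − 2 × 2.940 × 7.025 = 76.053 m²/s².
v = √76.053 = 8.721 m/s.

No — it strikes the obstacle at 8.7 m/s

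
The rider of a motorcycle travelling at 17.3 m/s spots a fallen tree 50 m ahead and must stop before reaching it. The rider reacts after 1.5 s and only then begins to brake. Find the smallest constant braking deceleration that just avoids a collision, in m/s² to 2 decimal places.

Required deceleration ≈ 6.22 m/s²

Distance covered during reaction = 17.3000 × 1.5 = 25.950 m.
Distance available for braking: 50 − 25.950 = 24.050 m.
v² = 2a·d ⇒ a = v²/(2d) = 17.3000² / (2 × 24.050) = 299.290 / 48.100 = 6.2222 m/s².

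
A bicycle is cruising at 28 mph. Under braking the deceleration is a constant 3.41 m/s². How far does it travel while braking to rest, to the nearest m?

Braking distance ≈ 23 m

28 mph × 0.44704 = 12.5171 m/s.
Braking distance = v²/(2a) = 12.5171² / (2 × 3.410) = 156.678 / 6.820 = 22.973 m.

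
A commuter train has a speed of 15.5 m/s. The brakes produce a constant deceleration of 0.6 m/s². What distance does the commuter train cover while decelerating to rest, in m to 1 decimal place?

Braking distance ≈ 200.2 m

Braking distance = v²/(2a) = 15.5000² / (2 × 0.600) = 240.250 / 1.200 = 200.208 m.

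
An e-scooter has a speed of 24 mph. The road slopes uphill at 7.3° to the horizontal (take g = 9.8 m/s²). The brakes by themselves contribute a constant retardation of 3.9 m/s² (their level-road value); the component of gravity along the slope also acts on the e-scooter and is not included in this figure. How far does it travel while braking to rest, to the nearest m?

24 mph × 0.44704 = 10.7290 m/s.
Gravity along the uphill slope adds to the braking deceleration: a_eff = 3.900 + 9.8·sin 7.3° = 3.900 + 1.245 = 5.145 m/s².
Braking distance = v²/(2a) = 10.7290² / (2 × 5.145) = 115.111 / 10.290 = 11.187 m.

Braking distance ≈ 11 m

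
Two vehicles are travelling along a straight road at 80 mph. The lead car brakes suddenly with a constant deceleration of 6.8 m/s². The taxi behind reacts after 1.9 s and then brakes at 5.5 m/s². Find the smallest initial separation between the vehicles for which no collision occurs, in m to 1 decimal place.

80 mph × 0.44704 = 35.7632 m/s.
Leader travels v²/(2a_L) = 1279.006 / 13.600 = 94.045 m before stopping.
Follower covers v·t_r = 35.7632 × 1.9 = 67.950 m while reacting, then v²/(2a_F) = 1279.006 / 11.000 = 116.273 m while braking, for a total of 67.950 + 116.273 = 184.223 m.
Since a_F ≤ a_L and the follower starts braking later, the follower is never slower than the leader, so the closest approach is when both have stopped.
Minimum gap = 184.223 − 94.045 = 90.178 m.

Minimum gap ≈ 90.2 m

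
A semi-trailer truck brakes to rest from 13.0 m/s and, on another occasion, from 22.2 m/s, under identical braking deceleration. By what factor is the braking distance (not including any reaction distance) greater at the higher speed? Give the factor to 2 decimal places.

Braking distance d = v²/(2a), so with a fixed, d ∝ v².
Factor = (22.2/13.0)² = 1.7077² = 2.9162.

Factor ≈ 2.92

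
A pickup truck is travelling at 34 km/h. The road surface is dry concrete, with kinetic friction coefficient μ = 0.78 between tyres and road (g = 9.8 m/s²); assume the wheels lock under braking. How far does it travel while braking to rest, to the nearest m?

Braking distance ≈ 6 m

34 km/h ÷ 3.6 = 9.4444 m/s.
a = μg = 0.78 × 9.8 = 7.644 m/s².
Braking distance = v²/(2a) = 9.4444² / (2 × 7.644) = 89.197 / 15.288 = 5.834 m.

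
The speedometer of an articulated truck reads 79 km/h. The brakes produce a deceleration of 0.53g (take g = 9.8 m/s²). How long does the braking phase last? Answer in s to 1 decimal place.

Braking time ≈ 4.2 s

79 km/h ÷ 3.6 = 21.9444 m/s.
a = 0.53 × 9.8 = 5.194 m/s².
Braking time = v/a = 21.9444 / 5.194 = 4.225 s.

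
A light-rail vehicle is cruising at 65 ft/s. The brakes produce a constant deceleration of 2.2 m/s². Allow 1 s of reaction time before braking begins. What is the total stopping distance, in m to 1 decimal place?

Total stopping distance ≈ 109.0 m

65 ft/s × 0.3048 = 19.8120 m/s.
Reaction distance = v·t_r = 19.8120 × 1 = 19.812 m.
Braking distance = v²/(2a) = 19.8120² / (2 × 2.200) = 392.515 / 4.400 = 89.208 m.
Total = 19.812 + 89.208 = 109.020 m.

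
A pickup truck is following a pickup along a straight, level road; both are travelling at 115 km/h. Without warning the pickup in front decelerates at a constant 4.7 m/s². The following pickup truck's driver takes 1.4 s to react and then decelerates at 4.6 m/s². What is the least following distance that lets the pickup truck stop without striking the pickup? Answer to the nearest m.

115 km/h ÷ 3.6 = 31.9444 m/s.
Leader travels v²/(2a_L) = 1020.445 / 9.400 = 108.558 m before stopping.
Follower covers v·t_r = 31.9444 × 1.4 = 44.722 m while reacting, then v²/(2a_F) = 1020.445 / 9.200 = 110.918 m while braking, for a total of 44.722 + 110.918 = 155.640 m.
Since a_F ≤ a_L and the follower starts braking later, the follower is never slower than the leader, so the closest approach is when both have stopped.
Minimum gap = 155.640 − 108.558 = 47.082 m.

Minimum gap ≈ 47 m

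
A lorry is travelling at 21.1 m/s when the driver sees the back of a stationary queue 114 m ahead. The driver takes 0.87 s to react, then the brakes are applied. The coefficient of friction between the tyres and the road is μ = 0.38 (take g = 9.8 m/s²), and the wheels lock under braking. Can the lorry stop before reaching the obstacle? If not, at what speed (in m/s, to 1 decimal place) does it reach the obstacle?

Yes — it stops about 35.9 m short of the obstacle, so it never reaches it

a = μg = 0.38 × 9.8 = 3.724 m/s².
Reaction distance = 21.1000 × 0.87 = 18.357 m.
Braking distance = v²/(2a) = 445.210 / 7.448 = 59.776 m.
Total stopping distance = 18.357 + 59.776 = 78.133 m, vs 114 m available — it stops with 114 − 78.133 = 35.867 m to spare.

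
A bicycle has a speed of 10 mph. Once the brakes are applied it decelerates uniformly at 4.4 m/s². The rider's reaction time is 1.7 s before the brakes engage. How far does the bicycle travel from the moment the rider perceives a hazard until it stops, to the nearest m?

10 mph × 0.44704 = 4.4704 m/s.
Reaction distance = v·t_r = 4.4704 × 1.7 = 7.600 m.
Braking distance = v²/(2a) = 4.4704² / (2 × 4.400) = 19.984 / 8.800 = 2.271 m.
Total = 7.600 + 2.271 = 9.871 m.

Total stopping distance ≈ 10 m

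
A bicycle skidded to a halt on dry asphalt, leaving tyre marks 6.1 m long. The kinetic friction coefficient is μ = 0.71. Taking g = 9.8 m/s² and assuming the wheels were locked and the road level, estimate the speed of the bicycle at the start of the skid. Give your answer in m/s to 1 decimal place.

Deceleration a = μg = 0.71 × 9.8 = 6.958 m/s².
v = √(2a·d) = √(2 × 6.958 × 6.1) = √84.888 = 9.2135 m/s.

Initial speed ≈ 9.2 m/s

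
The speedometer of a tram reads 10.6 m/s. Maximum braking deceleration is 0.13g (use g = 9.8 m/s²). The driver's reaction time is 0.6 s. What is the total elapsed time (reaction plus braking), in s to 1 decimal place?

a = 0.13 × 9.8 = 1.274 m/s².
Braking time = v/a = 10.6000 / 1.274 = 8.320 s.
Total = 0.6 + 8.320 = 8.920 s.

Total time ≈ 8.9 s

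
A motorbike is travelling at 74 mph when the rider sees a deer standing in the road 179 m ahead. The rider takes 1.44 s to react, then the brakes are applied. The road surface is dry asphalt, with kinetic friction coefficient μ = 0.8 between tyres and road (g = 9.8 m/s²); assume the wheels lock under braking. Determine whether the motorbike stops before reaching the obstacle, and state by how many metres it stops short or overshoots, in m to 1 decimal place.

Yes — it stops 61.6 m short of the obstacle

74 mph × 0.44704 = 33.0810 m/s.
a = μg = 0.8 × 9.8 = 7.840 m/s².
Reaction distance = 33.0810 × 1.44 = 47.637 m.
Braking distance = v²/(2a) = 1094.353 / 15.680 = 69.793 m.
Total stopping distance = 47.637 + 69.793 = 117.430 m, vs 179 m available — it stops with 179 − 117.430 = 61.570 m to spare.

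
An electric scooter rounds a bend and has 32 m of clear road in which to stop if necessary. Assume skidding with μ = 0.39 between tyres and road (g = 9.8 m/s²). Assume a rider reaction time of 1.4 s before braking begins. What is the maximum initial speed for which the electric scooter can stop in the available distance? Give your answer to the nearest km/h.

Maximum speed ≈ 40 km/h

a = μg = 0.39 × 9.8 = 3.822 m/s².
Stopping distance: v·t_r + v²/(2a) = 32 with t_r = 1.4 s and a = 3.822 m/s².
So v² + 10.702 v − 244.61 = 0.
Positive root: v = −a·t_r + √((a·t_r)² + 2a·d) = −5.351 + √(28.633 + 244.61) = 11.1791 m/s.
11.1791 m/s × 3.6 = 40.245 km/h.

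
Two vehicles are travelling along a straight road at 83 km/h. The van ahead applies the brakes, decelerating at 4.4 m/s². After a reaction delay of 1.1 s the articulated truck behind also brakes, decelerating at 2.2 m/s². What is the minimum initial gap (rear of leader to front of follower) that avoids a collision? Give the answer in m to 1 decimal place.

Minimum gap ≈ 85.8 m

83 km/h ÷ 3.6 = 23.0556 m/s.
Leader travels v²/(2a_L) = 531.561 / 8.800 = 60.405 m before stopping.
Follower covers v·t_r = 23.0556 × 1.1 = 25.361 m while reacting, then v²/(2a_F) = 531.561 / 4.400 = 120.809 m while braking, for a total of 25.361 + 120.809 = 146.170 m.
Since a_F ≤ a_L and the follower starts braking later, the follower is never slower than the leader, so the closest approach is when both have stopped.
Minimum gap = 146.170 − 60.405 = 85.765 m.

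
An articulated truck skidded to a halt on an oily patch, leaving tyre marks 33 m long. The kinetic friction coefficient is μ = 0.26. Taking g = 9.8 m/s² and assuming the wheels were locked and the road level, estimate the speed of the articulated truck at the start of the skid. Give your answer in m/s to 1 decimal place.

Initial speed ≈ 13.0 m/s

Deceleration a = μg = 0.26 × 9.8 = 2.548 m/s².
v = √(2a·d) = √(2 × 2.548 × 33) = √168.168 = 12.9680 m/s.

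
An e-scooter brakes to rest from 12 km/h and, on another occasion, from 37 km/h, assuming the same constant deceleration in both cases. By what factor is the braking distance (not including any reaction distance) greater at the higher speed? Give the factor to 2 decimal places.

Factor ≈ 9.51

Braking distance d = v²/(2a), so with a fixed, d ∝ v².
Factor = (37/12)² = 3.0833² = 9.5067.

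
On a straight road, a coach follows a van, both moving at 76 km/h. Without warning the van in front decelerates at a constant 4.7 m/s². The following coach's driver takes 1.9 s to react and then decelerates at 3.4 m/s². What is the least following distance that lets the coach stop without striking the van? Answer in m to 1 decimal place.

Minimum gap ≈ 58.2 m

76 km/h ÷ 3.6 = 21.1111 m/s.
Leader travels v²/(2a_L) = 445.679 / 9.400 = 47.413 m before stopping.
Follower covers v·t_r = 21.1111 × 1.9 = 40.111 m while reacting, then v²/(2a_F) = 445.679 / 6.800 = 65.541 m while braking, for a total of 40.111 + 65.541 = 105.652 m.
Since a_F ≤ a_L and the follower starts braking later, the follower is never slower than the leader, so the closest approach is when both have stopped.
Minimum gap = 105.652 − 47.413 = 58.239 m.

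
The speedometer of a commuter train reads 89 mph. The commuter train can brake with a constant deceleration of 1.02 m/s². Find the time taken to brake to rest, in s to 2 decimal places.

89 mph × 0.44704 = 39.7866 m/s.
Braking time = v/a = 39.7866 / 1.020 = 39.006 s.

Braking time ≈ 39.01 s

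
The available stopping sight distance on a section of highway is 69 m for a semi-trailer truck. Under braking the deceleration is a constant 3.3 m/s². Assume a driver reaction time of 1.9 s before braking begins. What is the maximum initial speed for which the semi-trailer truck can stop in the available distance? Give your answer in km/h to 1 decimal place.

Stopping distance: v·t_r + v²/(2a) = 69 with t_r = 1.9 s and a = 3.300 m/s².
So v² + 12.540 v − 455.40 = 0.
Positive root: v = −a·t_r + √((a·t_r)² + 2a·d) = −6.270 + √(39.313 + 455.40) = 15.9721 m/s.
15.9721 m/s × 3.6 = 57.500 km/h.

Maximum speed ≈ 57.5 km/h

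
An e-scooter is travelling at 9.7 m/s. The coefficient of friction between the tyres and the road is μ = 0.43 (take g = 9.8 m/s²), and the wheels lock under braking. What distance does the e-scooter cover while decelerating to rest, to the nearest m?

Braking distance ≈ 11 m

a = μg = 0.43 × 9.8 = 4.214 m/s².
Braking distance = v²/(2a) = 9.7000² / (2 × 4.214) = 94.090 / 8.428 = 11.164 m.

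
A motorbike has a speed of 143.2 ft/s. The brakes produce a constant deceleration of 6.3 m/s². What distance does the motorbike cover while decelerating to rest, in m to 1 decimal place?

143.2 ft/s × 0.3048 = 43.6474 m/s.
Braking distance = v²/(2a) = 43.6474² / (2 × 6.300) = 1905.096 / 12.600 = 151.198 m.

Braking distance ≈ 151.2 m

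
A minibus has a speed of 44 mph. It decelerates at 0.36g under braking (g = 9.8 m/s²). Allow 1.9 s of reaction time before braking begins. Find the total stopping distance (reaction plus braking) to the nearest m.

44 mph × 0.44704 = 19.6698 m/s.
a = 0.36 × 9.8 = 3.528 m/s².
Reaction distance = v·t_r = 19.6698 × 1.9 = 37.373 m.
Braking distance = v²/(2a) = 19.6698² / (2 × 3.528) = 386.901 / 7.056 = 54.833 m.
Total = 37.373 + 54.833 = 92.206 m.

Total stopping distance ≈ 92 m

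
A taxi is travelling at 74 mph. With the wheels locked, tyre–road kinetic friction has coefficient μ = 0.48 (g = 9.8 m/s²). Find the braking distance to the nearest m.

74 mph × 0.44704 = 33.0810 m/s.
a = μg = 0.48 × 9.8 = 4.704 m/s².
Braking distance = v²/(2a) = 33.0810² / (2 × 4.704) = 1094.353 / 9.408 = 116.322 m.

Braking distance ≈ 116 m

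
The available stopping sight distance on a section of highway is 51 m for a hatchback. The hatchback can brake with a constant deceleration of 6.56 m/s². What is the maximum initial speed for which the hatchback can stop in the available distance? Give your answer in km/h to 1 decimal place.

Maximum speed ≈ 93.1 km/h

v²/(2a) = d ⇒ v = √(2 × 6.560 × 51) = √669.12 = 25.8674 m/s.
25.8674 m/s × 3.6 = 93.123 km/h.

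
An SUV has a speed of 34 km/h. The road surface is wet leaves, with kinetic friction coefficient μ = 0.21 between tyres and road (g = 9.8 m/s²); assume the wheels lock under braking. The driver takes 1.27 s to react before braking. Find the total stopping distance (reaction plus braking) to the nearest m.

Total stopping distance ≈ 34 m

34 km/h ÷ 3.6 = 9.4444 m/s.
a = μg = 0.21 × 9.8 = 2.058 m/s².
Reaction distance = v·t_r = 9.4444 × 1.27 = 11.994 m.
Braking distance = v²/(2a) = 9.4444² / (2 × 2.058) = 89.197 / 4.116 = 21.671 m.
Total = 11.994 + 21.671 = 33.665 m.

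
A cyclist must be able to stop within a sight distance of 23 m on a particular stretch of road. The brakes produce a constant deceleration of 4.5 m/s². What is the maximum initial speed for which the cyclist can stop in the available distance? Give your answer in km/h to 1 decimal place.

Maximum speed ≈ 51.8 km/h

v²/(2a) = d ⇒ v = √(2 × 4.500 × 23) = √207.00 = 14.3875 m/s.
14.3875 m/s × 3.6 = 51.795 km/h.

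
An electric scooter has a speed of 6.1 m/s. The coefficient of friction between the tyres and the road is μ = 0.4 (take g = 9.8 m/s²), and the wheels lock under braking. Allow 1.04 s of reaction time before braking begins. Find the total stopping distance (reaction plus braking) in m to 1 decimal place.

a = μg = 0.4 × 9.8 = 3.920 m/s².
Reaction distance = v·t_r = 6.1000 × 1.04 = 6.344 m.
Braking distance = v²/(2a) = 6.1000² / (2 × 3.920) = 37.210 / 7.840 = 4.746 m.
Total = 6.344 + 4.746 = 11.090 m.

Total stopping distance ≈ 11.1 m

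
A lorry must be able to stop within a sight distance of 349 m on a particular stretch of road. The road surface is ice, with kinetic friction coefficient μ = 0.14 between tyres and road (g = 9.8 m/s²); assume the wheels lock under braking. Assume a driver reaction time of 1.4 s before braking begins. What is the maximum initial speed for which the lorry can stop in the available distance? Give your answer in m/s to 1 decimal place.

Maximum speed ≈ 29.1 m/s

a = μg = 0.14 × 9.8 = 1.372 m/s².
Stopping distance: v·t_r + v²/(2a) = 349 with t_r = 1.4 s and a = 1.372 m/s².
So v² + 3.842 v − 957.66 = 0.
Positive root: v = −a·t_r + √((a·t_r)² + 2a·d) = −1.921 + √(3.690 + 957.66) = 29.0846 m/s.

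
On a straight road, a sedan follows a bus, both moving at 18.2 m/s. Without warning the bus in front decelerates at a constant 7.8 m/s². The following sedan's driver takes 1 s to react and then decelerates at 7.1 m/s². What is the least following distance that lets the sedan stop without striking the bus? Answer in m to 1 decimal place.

Leader travels v²/(2a_L) = 331.240 / 15.600 = 21.233 m before stopping.
Follower covers v·t_r = 18.2000 × 1 = 18.200 m while reacting, then v²/(2a_F) = 331.240 / 14.200 = 23.327 m while braking, for a total of 18.200 + 23.327 = 41.527 m.
Since a_F ≤ a_L and the follower starts braking later, the follower is never slower than the leader, so the closest approach is when both have stopped.
Minimum gap = 41.527 − 21.233 = 20.294 m.

Minimum gap ≈ 20.3 m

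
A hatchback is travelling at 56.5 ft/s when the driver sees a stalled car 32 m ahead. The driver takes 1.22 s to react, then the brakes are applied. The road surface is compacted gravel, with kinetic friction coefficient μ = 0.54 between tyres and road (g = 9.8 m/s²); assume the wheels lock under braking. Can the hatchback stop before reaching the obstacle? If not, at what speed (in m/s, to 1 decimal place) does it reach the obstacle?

No — it strikes the obstacle at 13.4 m/s

56.5 ft/s × 0.3048 = 17.2212 m/s.
a = μg = 0.54 × 9.8 = 5.292 m/s².
Reaction distance = 17.2212 × 1.22 = 21.010 m.
Braking distance needed to stop: v²/(2a) = 296.570 / 10.584 = 28.021 m, so total needed = 21.010 + 28.021 = 49.031 m > 32 m — it cannot stop.
Distance remaining when braking begins: 32 − 21.010 = 10.990 m.
v² = v₀² − 2a·d = 296.570 − 2 × 5.292 × 10.990 = 180.252 m²/s².
v = √180.252 = 13.426 m/s.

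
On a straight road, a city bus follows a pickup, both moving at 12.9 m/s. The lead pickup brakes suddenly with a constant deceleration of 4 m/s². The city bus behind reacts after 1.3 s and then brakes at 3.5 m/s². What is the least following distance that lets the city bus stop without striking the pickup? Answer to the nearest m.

Minimum gap ≈ 20 m

Leader travels v²/(2a_L) = 166.410 / 8.000 = 20.801 m before stopping.
Follower covers v·t_r = 12.9000 × 1.3 = 16.770 m while reacting, then v²/(2a_F) = 166.410 / 7.000 = 23.773 m while braking, for a total of 16.770 + 23.773 = 40.543 m.
Since a_F ≤ a_L and the follower starts braking later, the follower is never slower than the leader, so the closest approach is when both have stopped.
Minimum gap = 40.543 − 20.801 = 19.742 m.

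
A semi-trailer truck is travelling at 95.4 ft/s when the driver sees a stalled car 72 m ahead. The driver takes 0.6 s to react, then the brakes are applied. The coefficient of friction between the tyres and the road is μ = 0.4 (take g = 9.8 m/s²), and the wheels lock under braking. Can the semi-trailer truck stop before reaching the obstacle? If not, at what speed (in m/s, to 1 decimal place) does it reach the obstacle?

95.4 ft/s × 0.3048 = 29.0779 m/s.
a = μg = 0.4 × 9.8 = 3.920 m/s².
Reaction distance = 29.0779 × 0.6 = 17.447 m.
Braking distance needed to stop: v²/(2a) = 845.524 / 7.840 = 107.847 m, so total needed = 17.447 + 107.847 = 125.294 m > 72 m — it cannot stop.
Distance remaining when braking begins: 72 − 17.447 = 54.553 m.
v² = v₀² − 2a·d = 845.524 − 2 × 3.920 × 54.553 = 417.828 m²/s².
v = √417.828 = 20.441 m/s.

No — it strikes the obstacle at 20.4 m/s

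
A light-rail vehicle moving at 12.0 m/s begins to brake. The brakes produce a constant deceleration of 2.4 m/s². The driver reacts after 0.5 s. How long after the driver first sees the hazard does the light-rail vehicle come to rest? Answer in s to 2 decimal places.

Total time ≈ 5.50 s

Braking time = v/a = 12.0000 / 2.400 = 5.000 s.
Total = 0.5 + 5.000 = 5.500 s.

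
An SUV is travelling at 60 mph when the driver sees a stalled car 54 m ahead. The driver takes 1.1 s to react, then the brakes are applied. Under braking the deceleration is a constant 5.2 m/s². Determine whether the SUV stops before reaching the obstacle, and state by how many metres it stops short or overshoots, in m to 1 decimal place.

No — it overshoots by 44.7 m

60 mph × 0.44704 = 26.8224 m/s.
Reaction distance = 26.8224 × 1.1 = 29.505 m.
Braking distance = v²/(2a) = 719.441 / 10.400 = 69.177 m.
Total stopping distance = 29.505 + 69.177 = 98.682 m, vs 54 m available — it cannot stop in time and overshoots by 98.682 − 54 = 44.682 m.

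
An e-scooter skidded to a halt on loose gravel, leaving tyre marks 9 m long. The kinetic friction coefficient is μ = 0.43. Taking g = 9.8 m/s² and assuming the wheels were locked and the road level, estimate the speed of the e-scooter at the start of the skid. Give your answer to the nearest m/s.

Initial speed ≈ 9 m/s

Deceleration a = μg = 0.43 × 9.8 = 4.214 m/s².
v = √(2a·d) = √(2 × 4.214 × 9) = √75.852 = 8.7093 m/s.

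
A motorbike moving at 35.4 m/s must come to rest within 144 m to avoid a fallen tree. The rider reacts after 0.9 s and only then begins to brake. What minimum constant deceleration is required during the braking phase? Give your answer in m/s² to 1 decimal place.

Required deceleration ≈ 5.6 m/s²

Distance covered during reaction = 35.4000 × 0.9 = 31.860 m.
Distance available for braking: 144 − 31.860 = 112.140 m.
v² = 2a·d ⇒ a = v²/(2d) = 35.4000² / (2 × 112.140) = 1253.160 / 224.280 = 5.5875 m/s².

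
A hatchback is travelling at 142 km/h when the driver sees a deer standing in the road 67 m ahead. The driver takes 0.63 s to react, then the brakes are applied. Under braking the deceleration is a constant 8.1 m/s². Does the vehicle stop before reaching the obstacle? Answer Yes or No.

No

142 km/h ÷ 3.6 = 39.4444 m/s.
Reaction distance = 39.4444 × 0.63 = 24.850 m.
Braking distance = v²/(2a) = 1555.861 / 16.200 = 96.041 m.
Total stopping distance = 24.850 + 96.041 = 120.891 m, vs 67 m available — it cannot stop in time and overshoots by 120.891 − 67 = 53.891 m.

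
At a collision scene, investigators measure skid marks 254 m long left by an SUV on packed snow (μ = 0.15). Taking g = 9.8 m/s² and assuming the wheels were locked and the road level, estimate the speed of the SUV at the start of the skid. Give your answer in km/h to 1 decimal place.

Initial speed ≈ 98.4 km/h

Deceleration a = μg = 0.15 × 9.8 = 1.470 m/s².
v = √(2a·d) = √(2 × 1.470 × 254) = √746.760 = 27.3269 m/s.
= 27.3269 × 3.6 = 98.377 km/h.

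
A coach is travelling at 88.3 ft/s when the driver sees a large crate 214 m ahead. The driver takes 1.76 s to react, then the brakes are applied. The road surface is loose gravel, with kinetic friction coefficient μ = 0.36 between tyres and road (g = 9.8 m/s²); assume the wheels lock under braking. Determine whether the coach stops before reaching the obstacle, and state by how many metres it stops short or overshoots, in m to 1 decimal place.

88.3 ft/s × 0.3048 = 26.9138 m/s.
a = μg = 0.36 × 9.8 = 3.528 m/s².
Reaction distance = 26.9138 × 1.76 = 47.368 m.
Braking distance = v²/(2a) = 724.353 / 7.056 = 102.658 m.
Total stopping distance = 47.368 + 102.658 = 150.026 m, vs 214 m available — it stops with 214 − 150.026 = 63.974 m to spare.

Yes — it stops 64.0 m short of the obstacle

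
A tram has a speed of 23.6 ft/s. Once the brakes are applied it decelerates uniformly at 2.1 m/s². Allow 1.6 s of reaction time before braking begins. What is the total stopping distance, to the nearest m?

23.6 ft/s × 0.3048 = 7.1933 m/s.
Reaction distance = v·t_r = 7.1933 × 1.6 = 11.509 m.
Braking distance = v²/(2a) = 7.1933² / (2 × 2.100) = 51.744 / 4.200 = 12.320 m.
Total = 11.509 + 12.320 = 23.829 m.

Total stopping distance ≈ 24 m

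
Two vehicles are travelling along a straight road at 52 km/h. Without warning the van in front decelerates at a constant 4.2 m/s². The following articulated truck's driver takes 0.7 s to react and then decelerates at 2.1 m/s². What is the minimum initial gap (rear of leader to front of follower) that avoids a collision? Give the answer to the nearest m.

Minimum gap ≈ 35 m

52 km/h ÷ 3.6 = 14.4444 m/s.
Leader travels v²/(2a_L) = 208.641 / 8.400 = 24.838 m before stopping.
Follower covers v·t_r = 14.4444 × 0.7 = 10.111 m while reacting, then v²/(2a_F) = 208.641 / 4.200 = 49.676 m while braking, for a total of 10.111 + 49.676 = 59.787 m.
Since a_F ≤ a_L and the follower starts braking later, the follower is never slower than the leader, so the closest approach is when both have stopped.
Minimum gap = 59.787 − 24.838 = 34.949 m.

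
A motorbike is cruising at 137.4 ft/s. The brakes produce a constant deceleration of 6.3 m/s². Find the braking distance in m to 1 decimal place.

137.4 ft/s × 0.3048 = 41.8795 m/s.
Braking distance = v²/(2a) = 41.8795² / (2 × 6.300) = 1753.893 / 12.600 = 139.198 m.

Braking distance ≈ 139.2 m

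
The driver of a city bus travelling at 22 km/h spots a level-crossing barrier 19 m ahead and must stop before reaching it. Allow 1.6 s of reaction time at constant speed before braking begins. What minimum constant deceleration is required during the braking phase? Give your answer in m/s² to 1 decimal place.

Required deceleration ≈ 2.0 m/s²

22 km/h ÷ 3.6 = 6.1111 m/s.
Distance covered during reaction = 6.1111 × 1.6 = 9.778 m.
Distance available for braking: 19 − 9.778 = 9.222 m.
v² = 2a·d ⇒ a = v²/(2d) = 6.1111² / (2 × 9.222) = 37.346 / 18.444 = 2.0248 m/s².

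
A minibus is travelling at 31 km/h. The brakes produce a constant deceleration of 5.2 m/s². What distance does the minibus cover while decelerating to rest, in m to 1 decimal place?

31 km/h ÷ 3.6 = 8.6111 m/s.
Braking distance = v²/(2a) = 8.6111² / (2 × 5.200) = 74.151 / 10.400 = 7.130 m.

Braking distance ≈ 7.1 m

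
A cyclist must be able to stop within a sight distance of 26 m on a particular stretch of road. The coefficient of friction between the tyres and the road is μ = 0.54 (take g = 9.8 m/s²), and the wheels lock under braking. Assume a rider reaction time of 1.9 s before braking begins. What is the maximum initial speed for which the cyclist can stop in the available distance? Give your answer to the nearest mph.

Maximum speed ≈ 21 mph

a = μg = 0.54 × 9.8 = 5.292 m/s².
Stopping distance: v·t_r + v²/(2a) = 26 with t_r = 1.9 s and a = 5.292 m/s².
So v² + 20.110 v − 275.18 = 0.
Positive root: v = −a·t_r + √((a·t_r)² + 2a·d) = −10.055 + √(101.103 + 275.18) = 9.3430 m/s.
9.3430 m/s ÷ 0.44704 = 20.900 mph.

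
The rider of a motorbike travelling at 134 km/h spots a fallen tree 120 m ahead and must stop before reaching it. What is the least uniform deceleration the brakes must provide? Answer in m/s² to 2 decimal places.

134 km/h ÷ 3.6 = 37.2222 m/s.
v² = 2a·d ⇒ a = v²/(2d) = 37.2222² / (2 × 120.000) = 1385.492 / 240.000 = 5.7729 m/s².

Required deceleration ≈ 5.77 m/s²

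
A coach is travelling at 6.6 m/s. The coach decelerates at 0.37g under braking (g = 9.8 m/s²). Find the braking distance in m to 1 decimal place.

Braking distance ≈ 6.0 m

a = 0.37 × 9.8 = 3.626 m/s².
Braking distance = v²/(2a) = 6.6000² / (2 × 3.626) = 43.560 / 7.252 = 6.007 m.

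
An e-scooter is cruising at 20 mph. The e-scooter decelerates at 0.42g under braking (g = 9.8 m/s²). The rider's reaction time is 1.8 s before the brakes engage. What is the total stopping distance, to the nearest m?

Total stopping distance ≈ 26 m

20 mph × 0.44704 = 8.9408 m/s.
a = 0.42 × 9.8 = 4.116 m/s².
Reaction distance = v·t_r = 8.9408 × 1.8 = 16.093 m.
Braking distance = v²/(2a) = 8.9408² / (2 × 4.116) = 79.938 / 8.232 = 9.711 m.
Total = 16.093 + 9.711 = 25.804 m.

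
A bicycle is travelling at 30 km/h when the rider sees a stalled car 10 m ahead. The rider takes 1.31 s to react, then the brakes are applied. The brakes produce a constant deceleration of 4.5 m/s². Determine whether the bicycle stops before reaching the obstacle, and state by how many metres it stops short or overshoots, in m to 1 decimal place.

No — it overshoots by 8.6 m

30 km/h ÷ 3.6 = 8.3333 m/s.
Reaction distance = 8.3333 × 1.31 = 10.917 m.
Braking distance = v²/(2a) = 69.444 / 9.000 = 7.716 m.
Total stopping distance = 10.917 + 7.716 = 18.633 m, vs 10 m available — it cannot stop in time and overshoots by 18.633 − 10 = 8.633 m.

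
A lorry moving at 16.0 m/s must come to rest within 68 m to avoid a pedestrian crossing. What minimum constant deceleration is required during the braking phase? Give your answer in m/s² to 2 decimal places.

v² = 2a·d ⇒ a = v²/(2d) = 16.0000² / (2 × 68.000) = 256.000 / 136.000 = 1.8824 m/s².

Required deceleration ≈ 1.88 m/s²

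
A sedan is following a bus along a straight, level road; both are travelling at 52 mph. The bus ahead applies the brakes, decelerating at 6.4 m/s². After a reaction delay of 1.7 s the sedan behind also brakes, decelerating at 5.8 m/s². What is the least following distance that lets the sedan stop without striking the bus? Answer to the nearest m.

52 mph × 0.44704 = 23.2461 m/s.
Leader travels v²/(2a_L) = 540.381 / 12.800 = 42.217 m before stopping.
Follower covers v·t_r = 23.2461 × 1.7 = 39.518 m while reacting, then v²/(2a_F) = 540.381 / 11.600 = 46.585 m while braking, for a total of 39.518 + 46.585 = 86.103 m.
Since a_F ≤ a_L and the follower starts braking later, the follower is never slower than the leader, so the closest approach is when both have stopped.
Minimum gap = 86.103 − 42.217 = 43.886 m.

Minimum gap ≈ 44 m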